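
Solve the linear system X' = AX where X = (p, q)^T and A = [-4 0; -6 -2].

Coefficient matrix A = [[-4, 0], [-6, -2]].
Characteristic polynomial det(A - λI) = λ^2 + 6λ + 8 = 0.
Eigenvalues λ = -2, -4.
For λ=-2: (A-λI) row 1 is [-2, 0], so an eigenvector is (0, -1).
For λ=-4: (A-λI) row 2 is [-6, 2], so an eigenvector is (1, 3).
General solution: K_1e^(-2t)(0,-1) + K_2e^(-4t)(1,3).

p(t) = K_2e^(-4t), q(t) = -K_1e^(-2t) + 3K_2e^(-4t)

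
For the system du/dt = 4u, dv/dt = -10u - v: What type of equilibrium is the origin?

A = [[4,0],[-10,-1]]; det(A-λI) = λ^2 - 3λ - 4.
λ = -1, 4: opposite signs.

saddle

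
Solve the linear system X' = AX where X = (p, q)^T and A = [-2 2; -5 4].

Coefficient matrix A = [[-2, 2], [-5, 4]].
Characteristic polynomial det(A - λI) = λ^2 - 2λ + 2 = 0.
Eigenvalues λ = 1 ± i (complex conjugate pair).
For λ=1+i: an eigenvector is (-1,-2) - i(-1,-1) = (-1 + i, -2 + i).
A real fundamental pair from Re and Im of e^((1+i)t)v: X_1 = e^(t)(cos(t)·(-1,-2) + sin(t)·(-1,-1)), X_2 = e^(t)(sin(t)·(-1,-2) - cos(t)·(-1,-1)).
General solution: c_1X_1 + c_2X_2.

p(t) = -c_1e^(t)sin(t) - c_1e^(t)cos(t) - c_2e^(t)sin(t) + c_2e^(t)cos(t), q(t) = -c_1e^(t)sin(t) - 2c_1e^(t)cos(t) - 2c_2e^(t)sin(t) + c_2e^(t)cos(t)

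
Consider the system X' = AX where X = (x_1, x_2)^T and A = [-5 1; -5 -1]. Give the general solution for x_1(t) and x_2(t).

x_1(t) = -K_1e^(-3t)sin(t) + K_2e^(-3t)cos(t), x_2(t) = -2K_1e^(-3t)sin(t) - K_1e^(-3t)cos(t) - K_2e^(-3t)sin(t) + 2K_2e^(-3t)cos(t)

Coefficient matrix A = [[-5, 1], [-5, -1]].
Characteristic polynomial det(A - λI) = λ^2 + 6λ + 10 = 0.
Eigenvalues λ = -3 ± i (complex conjugate pair).
For λ=-3+i: an eigenvector is (0,-1) - i(-1,-2) = (0 + i, -1 + 2i).
A real fundamental pair from Re and Im of e^((-3+i)t)v: X_1 = e^(-3t)(cos(t)·(0,-1) + sin(t)·(-1,-2)), X_2 = e^(-3t)(sin(t)·(0,-1) - cos(t)·(-1,-2)).
General solution: K_1X_1 + K_2X_2.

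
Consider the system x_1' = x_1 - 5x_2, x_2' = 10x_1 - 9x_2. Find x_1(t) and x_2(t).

x_1(t) = -c_1e^(-4t)sin(5t) + c_2e^(-4t)cos(5t), x_2(t) = -c_1e^(-4t)sin(5t) + c_1e^(-4t)cos(5t) + c_2e^(-4t)sin(5t) + c_2e^(-4t)cos(5t)

Coefficient matrix A = [[1, -5], [10, -9]].
Characteristic polynomial det(A - λI) = λ^2 + 8λ + 41 = 0.
Eigenvalues λ = -4 ± 5i (complex conjugate pair).
For λ=-4+5i: an eigenvector is (0,1) - i(-1,-1) = (0 + i, 1 + i).
A real fundamental pair from Re and Im of e^((-4+5i)t)v: X_1 = e^(-4t)(cos(5t)·(0,1) + sin(5t)·(-1,-1)), X_2 = e^(-4t)(sin(5t)·(0,1) - cos(5t)·(-1,-1)).
General solution: c_1X_1 + c_2X_2.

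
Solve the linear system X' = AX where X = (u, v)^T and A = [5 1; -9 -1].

u(t) = -K_1e^(2t) - K_2te^(2t) - K_2e^(2t), v(t) = 3K_1e^(2t) + 3K_2te^(2t) + 2K_2e^(2t)

Coefficient matrix A = [[5, 1], [-9, -1]].
Characteristic polynomial det(A - λI) = λ^2 - 4λ + 4 = 0.
Single eigenvalue λ = 2 with algebraic multiplicity 2.
Eigenvector v = (-1,3); generalized eigenvector w with (A-λI)w=v is (-1,2).
General solution: e^(2t)[K_1·v + K_2·(t·v + w)].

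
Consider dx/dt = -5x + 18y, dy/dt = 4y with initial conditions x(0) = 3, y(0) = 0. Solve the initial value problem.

x(t) = 3e^(-5t), y(t) = 0

Coefficient matrix A = [[-5, 18], [0, 4]].
Characteristic polynomial det(A - λI) = λ^2 + λ - 20 = 0.
Eigenvalues λ = -5, 4.
For λ=-5: (A-λI) row 1 is [0, 18], so an eigenvector is (-1, 0).
For λ=4: (A-λI) row 1 is [-9, 18], so an eigenvector is (2, 1).
General solution: c_1e^(-5t)(-1,0) + c_2e^(4t)(2,1).
Applying x(0)=3, y(0)=0 gives c_1=-3, c_2=0.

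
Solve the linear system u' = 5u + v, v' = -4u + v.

u(t) = C_1e^(3t) + C_2te^(3t) + C_2e^(3t), v(t) = -2C_1e^(3t) - 2C_2te^(3t) - C_2e^(3t)

Coefficient matrix A = [[5, 1], [-4, 1]].
Characteristic polynomial det(A - λI) = λ^2 - 6λ + 9 = 0.
Single eigenvalue λ = 3 with algebraic multiplicity 2.
Eigenvector v = (1,-2); generalized eigenvector w with (A-λI)w=v is (1,-1).
General solution: e^(3t)[C_1·v + C_2·(t·v + w)].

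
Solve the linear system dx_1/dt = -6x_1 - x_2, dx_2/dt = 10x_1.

Coefficient matrix A = [[-6, -1], [10, 0]].
Characteristic polynomial det(A - λI) = λ^2 + 6λ + 10 = 0.
Eigenvalues λ = -3 ± i (complex conjugate pair).
For λ=-3+i: an eigenvector is (-1,3) - i(0,-1) = (-1, 3 + i).
A real fundamental pair from Re and Im of e^((-3+i)t)v: X_1 = e^(-3t)(cos(t)·(-1,3) + sin(t)·(0,-1)), X_2 = e^(-3t)(sin(t)·(-1,3) - cos(t)·(0,-1)).
General solution: K_1X_1 + K_2X_2.

x_1(t) = -K_1e^(-3t)cos(t) - K_2e^(-3t)sin(t), x_2(t) = -K_1e^(-3t)sin(t) + 3K_1e^(-3t)cos(t) + 3K_2e^(-3t)sin(t) + K_2e^(-3t)cos(t)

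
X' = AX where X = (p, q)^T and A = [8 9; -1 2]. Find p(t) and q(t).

Coefficient matrix A = [[8, 9], [-1, 2]].
Characteristic polynomial det(A - λI) = λ^2 - 10λ + 25 = 0.
Single eigenvalue λ = 5 with algebraic multiplicity 2.
Eigenvector v = (3,-1); generalized eigenvector w with (A-λI)w=v is (-2,1).
General solution: e^(5t)[K_1·v + K_2·(t·v + w)].

p(t) = 3K_1e^(5t) + 3K_2te^(5t) - 2K_2e^(5t), q(t) = -K_1e^(5t) - K_2te^(5t) + K_2e^(5t)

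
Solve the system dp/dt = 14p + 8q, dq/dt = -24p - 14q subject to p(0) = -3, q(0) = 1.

p(t) = -10e^(2t) + 7e^(-2t), q(t) = 15e^(2t) - 14e^(-2t)

Coefficient matrix A = [[14, 8], [-24, -14]].
Characteristic polynomial det(A - λI) = λ^2 - 4 = 0.
Eigenvalues λ = 2, -2.
For λ=2: (A-λI) row 1 is [12, 8], so an eigenvector is (2, -3).
For λ=-2: (A-λI) row 1 is [16, 8], so an eigenvector is (1, -2).
General solution: C_1e^(2t)(2,-3) + C_2e^(-2t)(1,-2).
Applying p(0)=-3, q(0)=1 gives C_1=-5, C_2=7.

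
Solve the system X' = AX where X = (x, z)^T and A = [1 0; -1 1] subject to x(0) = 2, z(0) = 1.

Coefficient matrix A = [[1, 0], [-1, 1]].
Characteristic polynomial det(A - λI) = λ^2 - 2λ + 1 = 0.
Single eigenvalue λ = 1 with algebraic multiplicity 2.
Eigenvector v = (0,-1); generalized eigenvector w with (A-λI)w=v is (1,-2).
General solution: e^(t)[C_1·v + C_2·(t·v + w)].
Applying x(0)=2, z(0)=1 gives C_1=-5, C_2=2.

x(t) = 2e^(t), z(t) = -2te^(t) + e^(t)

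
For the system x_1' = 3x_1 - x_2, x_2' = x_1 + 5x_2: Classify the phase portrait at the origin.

unstable improper node

A = [[3,-1],[1,5]]; det(A-λI) = λ^2 - 8λ + 16.
repeated λ = 4 with a single eigenvector.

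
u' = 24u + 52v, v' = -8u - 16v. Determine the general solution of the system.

u(t) = 2c_1e^(4t)sin(4t) + 3c_1e^(4t)cos(4t) + 3c_2e^(4t)sin(4t) - 2c_2e^(4t)cos(4t), v(t) = -c_1e^(4t)sin(4t) - c_1e^(4t)cos(4t) - c_2e^(4t)sin(4t) + c_2e^(4t)cos(4t)

Coefficient matrix A = [[24, 52], [-8, -16]].
Characteristic polynomial det(A - λI) = λ^2 - 8λ + 32 = 0.
Eigenvalues λ = 4 ± 4i (complex conjugate pair).
For λ=4+4i: an eigenvector is (3,-1) - i(2,-1) = (3 - 2i, -1 + i).
A real fundamental pair from Re and Im of e^((4+4i)t)v: X_1 = e^(4t)(cos(4t)·(3,-1) + sin(4t)·(2,-1)), X_2 = e^(4t)(sin(4t)·(3,-1) - cos(4t)·(2,-1)).
General solution: c_1X_1 + c_2X_2.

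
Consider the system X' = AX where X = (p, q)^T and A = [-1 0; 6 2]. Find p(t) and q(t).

Coefficient matrix A = [[-1, 0], [6, 2]].
Characteristic polynomial det(A - λI) = λ^2 - λ - 2 = 0.
Eigenvalues λ = -1, 2.
For λ=-1: (A-λI) row 2 is [6, 3], so an eigenvector is (1, -2).
For λ=2: (A-λI) row 1 is [-3, 0], so an eigenvector is (0, -1).
General solution: K_1e^(-t)(1,-2) + K_2e^(2t)(0,-1).

p(t) = K_1e^(-t), q(t) = -2K_1e^(-t) - K_2e^(2t)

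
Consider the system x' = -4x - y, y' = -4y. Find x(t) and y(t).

Coefficient matrix A = [[-4, -1], [0, -4]].
Characteristic polynomial det(A - λI) = λ^2 + 8λ + 16 = 0.
Single eigenvalue λ = -4 with algebraic multiplicity 2.
Eigenvector v = (1,0); generalized eigenvector w with (A-λI)w=v is (2,-1).
General solution: e^(-4t)[c_1·v + c_2·(t·v + w)].

x(t) = c_1e^(-4t) + c_2te^(-4t) + 2c_2e^(-4t), y(t) = -c_2e^(-4t)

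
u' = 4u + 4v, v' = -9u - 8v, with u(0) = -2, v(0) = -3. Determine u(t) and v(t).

Coefficient matrix A = [[4, 4], [-9, -8]].
Characteristic polynomial det(A - λI) = λ^2 + 4λ + 4 = 0.
Single eigenvalue λ = -2 with algebraic multiplicity 2.
Eigenvector v = (-2,3); generalized eigenvector w with (A-λI)w=v is (-1,1).
General solution: e^(-2t)[C_1·v + C_2·(t·v + w)].
Applying u(0)=-2, v(0)=-3 gives C_1=-5, C_2=12.

u(t) = -24te^(-2t) - 2e^(-2t), v(t) = 36te^(-2t) - 3e^(-2t)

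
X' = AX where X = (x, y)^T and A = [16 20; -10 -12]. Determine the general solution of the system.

Coefficient matrix A = [[16, 20], [-10, -12]].
Characteristic polynomial det(A - λI) = λ^2 - 4λ + 8 = 0.
Eigenvalues λ = 2 ± 2i (complex conjugate pair).
For λ=2+2i: an eigenvector is (1,-1) - i(-3,2) = (1 + 3i, -1 - 2i).
A real fundamental pair from Re and Im of e^((2+2i)t)v: X_1 = e^(2t)(cos(2t)·(1,-1) + sin(2t)·(-3,2)), X_2 = e^(2t)(sin(2t)·(1,-1) - cos(2t)·(-3,2)).
General solution: c_1X_1 + c_2X_2.

x(t) = -3c_1e^(2t)sin(2t) + c_1e^(2t)cos(2t) + c_2e^(2t)sin(2t) + 3c_2e^(2t)cos(2t), y(t) = 2c_1e^(2t)sin(2t) - c_1e^(2t)cos(2t) - c_2e^(2t)sin(2t) - 2c_2e^(2t)cos(2t)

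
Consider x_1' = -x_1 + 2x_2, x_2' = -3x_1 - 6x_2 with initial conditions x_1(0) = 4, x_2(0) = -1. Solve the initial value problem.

x_1(t) = 10e^(-3t) - 6e^(-4t), x_2(t) = -10e^(-3t) + 9e^(-4t)

Coefficient matrix A = [[-1, 2], [-3, -6]].
Characteristic polynomial det(A - λI) = λ^2 + 7λ + 12 = 0.
Eigenvalues λ = -4, -3.
For λ=-4: (A-λI) row 1 is [3, 2], so an eigenvector is (-2, 3).
For λ=-3: (A-λI) row 1 is [2, 2], so an eigenvector is (1, -1).
General solution: K_1e^(-4t)(-2,3) + K_2e^(-3t)(1,-1).
Applying x_1(0)=4, x_2(0)=-1 gives K_1=3, K_2=10.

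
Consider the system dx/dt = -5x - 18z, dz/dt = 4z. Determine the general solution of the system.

x(t) = -2c_1e^(4t) + c_2e^(-5t), z(t) = c_1e^(4t)

Coefficient matrix A = [[-5, -18], [0, 4]].
Characteristic polynomial det(A - λI) = λ^2 + λ - 20 = 0.
Eigenvalues λ = 4, -5.
For λ=4: (A-λI) row 1 is [-9, -18], so an eigenvector is (-2, 1).
For λ=-5: (A-λI) row 1 is [0, -18], so an eigenvector is (1, 0).
General solution: c_1e^(4t)(-2,1) + c_2e^(-5t)(1,0).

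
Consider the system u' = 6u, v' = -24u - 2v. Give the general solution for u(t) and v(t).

u(t) = -K_1e^(6t), v(t) = 3K_1e^(6t) + K_2e^(-2t)

Coefficient matrix A = [[6, 0], [-24, -2]].
Characteristic polynomial det(A - λI) = λ^2 - 4λ - 12 = 0.
Eigenvalues λ = 6, -2.
For λ=6: (A-λI) row 2 is [-24, -8], so an eigenvector is (-1, 3).
For λ=-2: (A-λI) row 1 is [8, 0], so an eigenvector is (0, 1).
General solution: K_1e^(6t)(-1,3) + K_2e^(-2t)(0,1).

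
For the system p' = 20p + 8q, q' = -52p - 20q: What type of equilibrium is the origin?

center

A = [[20,8],[-52,-20]]; det(A-λI) = λ^2 + 16.
λ = 0 ± 4i: zero real part.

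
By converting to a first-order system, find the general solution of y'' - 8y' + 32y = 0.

Let x_1 = y, x_2 = y'. Then x_1' = x_2 and x_2' = -32x_1 + 8x_2.
A = [[0,1],[-32,8]]; det(A-λI) = λ^2 - 8λ + 32.
Eigenvalues λ = 4 ± 4i.

y(t) = C_1e^(4t)cos(4t) + C_2e^(4t)sin(4t)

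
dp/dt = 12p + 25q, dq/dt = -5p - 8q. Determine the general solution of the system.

Coefficient matrix A = [[12, 25], [-5, -8]].
Characteristic polynomial det(A - λI) = λ^2 - 4λ + 29 = 0.
Eigenvalues λ = 2 ± 5i (complex conjugate pair).
For λ=2+5i: an eigenvector is (-2,1) - i(1,0) = (-2 - i, 1).
A real fundamental pair from Re and Im of e^((2+5i)t)v: X_1 = e^(2t)(cos(5t)·(-2,1) + sin(5t)·(1,0)), X_2 = e^(2t)(sin(5t)·(-2,1) - cos(5t)·(1,0)).
General solution: K_1X_1 + K_2X_2.

p(t) = K_1e^(2t)sin(5t) - 2K_1e^(2t)cos(5t) - 2K_2e^(2t)sin(5t) - K_2e^(2t)cos(5t), q(t) = K_1e^(2t)cos(5t) + K_2e^(2t)sin(5t)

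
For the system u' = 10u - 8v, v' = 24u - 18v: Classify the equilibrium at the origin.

A = [[10,-8],[24,-18]]; det(A-λI) = λ^2 + 8λ + 12.
λ = -6, -2: both negative.

stable node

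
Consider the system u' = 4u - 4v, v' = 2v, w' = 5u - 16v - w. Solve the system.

u(t) = 2c_1e^(2t) - c_3e^(4t), v(t) = c_1e^(2t), w(t) = -2c_1e^(2t) + c_2e^(-t) - c_3e^(4t)

Coefficient matrix A = [[4, -4, 0], [0, 2, 0], [5, -16, -1]].
det(A - λI) = 0 gives eigenvalues λ = 2, -1, 4.
For λ=2: eigenvector (2,1,-2).
For λ=-1: eigenvector (0,0,1).
For λ=4: eigenvector (-1,0,-1).
General solution: c_1e^(2t)(2,1,-2) + c_2e^(-t)(0,0,1) + c_3e^(4t)(-1,0,-1).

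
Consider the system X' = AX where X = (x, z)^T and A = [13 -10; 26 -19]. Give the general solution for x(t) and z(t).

x(t) = 2K_1e^(-3t)sin(2t) - K_1e^(-3t)cos(2t) - K_2e^(-3t)sin(2t) - 2K_2e^(-3t)cos(2t), z(t) = 3K_1e^(-3t)sin(2t) - 2K_1e^(-3t)cos(2t) - 2K_2e^(-3t)sin(2t) - 3K_2e^(-3t)cos(2t)

Coefficient matrix A = [[13, -10], [26, -19]].
Characteristic polynomial det(A - λI) = λ^2 + 6λ + 13 = 0.
Eigenvalues λ = -3 ± 2i (complex conjugate pair).
For λ=-3+2i: an eigenvector is (-1,-2) - i(2,3) = (-1 - 2i, -2 - 3i).
A real fundamental pair from Re and Im of e^((-3+2i)t)v: X_1 = e^(-3t)(cos(2t)·(-1,-2) + sin(2t)·(2,3)), X_2 = e^(-3t)(sin(2t)·(-1,-2) - cos(2t)·(2,3)).
General solution: K_1X_1 + K_2X_2.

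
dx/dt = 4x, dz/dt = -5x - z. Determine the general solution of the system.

x(t) = -C_2e^(4t), z(t) = -C_1e^(-t) + C_2e^(4t)

Coefficient matrix A = [[4, 0], [-5, -1]].
Characteristic polynomial det(A - λI) = λ^2 - 3λ - 4 = 0.
Eigenvalues λ = -1, 4.
For λ=-1: (A-λI) row 1 is [5, 0], so an eigenvector is (0, -1).
For λ=4: (A-λI) row 2 is [-5, -5], so an eigenvector is (-1, 1).
General solution: C_1e^(-t)(0,-1) + C_2e^(4t)(-1,1).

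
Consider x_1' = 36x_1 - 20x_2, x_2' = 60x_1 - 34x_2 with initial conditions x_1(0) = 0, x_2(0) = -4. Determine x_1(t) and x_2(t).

Coefficient matrix A = [[36, -20], [60, -34]].
Characteristic polynomial det(A - λI) = λ^2 - 2λ - 24 = 0.
Eigenvalues λ = 6, -4.
For λ=6: (A-λI) row 1 is [30, -20], so an eigenvector is (2, 3).
For λ=-4: (A-λI) row 1 is [40, -20], so an eigenvector is (-1, -2).
General solution: C_1e^(6t)(2,3) + C_2e^(-4t)(-1,-2).
Applying x_1(0)=0, x_2(0)=-4 gives C_1=4, C_2=8.

x_1(t) = 8e^(6t) - 8e^(-4t), x_2(t) = 12e^(6t) - 16e^(-4t)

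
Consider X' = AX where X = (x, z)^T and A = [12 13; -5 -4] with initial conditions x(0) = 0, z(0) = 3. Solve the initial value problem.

x(t) = 39e^(4t)sin(t), z(t) = -24e^(4t)sin(t) + 3e^(4t)cos(t)

Coefficient matrix A = [[12, 13], [-5, -4]].
Characteristic polynomial det(A - λI) = λ^2 - 8λ + 17 = 0.
Eigenvalues λ = 4 ± i (complex conjugate pair).
For λ=4+i: an eigenvector is (-3,2) - i(2,-1) = (-3 - 2i, 2 + i).
A real fundamental pair from Re and Im of e^((4+i)t)v: X_1 = e^(4t)(cos(t)·(-3,2) + sin(t)·(2,-1)), X_2 = e^(4t)(sin(t)·(-3,2) - cos(t)·(2,-1)).
General solution: c_1X_1 + c_2X_2.
Applying x(0)=0, z(0)=3 gives c_1=6, c_2=-9.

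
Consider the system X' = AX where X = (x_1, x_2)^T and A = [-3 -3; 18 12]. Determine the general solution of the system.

Coefficient matrix A = [[-3, -3], [18, 12]].
Characteristic polynomial det(A - λI) = λ^2 - 9λ + 18 = 0.
Eigenvalues λ = 6, 3.
For λ=6: (A-λI) row 1 is [-9, -3], so an eigenvector is (1, -3).
For λ=3: (A-λI) row 1 is [-6, -3], so an eigenvector is (1, -2).
General solution: C_1e^(6t)(1,-3) + C_2e^(3t)(1,-2).

x_1(t) = C_1e^(6t) + C_2e^(3t), x_2(t) = -3C_1e^(6t) - 2C_2e^(3t)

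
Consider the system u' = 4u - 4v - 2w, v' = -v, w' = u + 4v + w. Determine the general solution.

u(t) = -K_2e^(2t) + 2K_3e^(3t), v(t) = K_1e^(-t), w(t) = -2K_1e^(-t) - K_2e^(2t) + K_3e^(3t)

Coefficient matrix A = [[4, -4, -2], [0, -1, 0], [1, 4, 1]].
det(A - λI) = 0 gives eigenvalues λ = -1, 2, 3.
For λ=-1: eigenvector (0,1,-2).
For λ=2: eigenvector (-1,0,-1).
For λ=3: eigenvector (2,0,1).
General solution: K_1e^(-t)(0,1,-2) + K_2e^(2t)(-1,0,-1) + K_3e^(3t)(2,0,1).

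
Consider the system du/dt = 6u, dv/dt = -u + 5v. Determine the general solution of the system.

Coefficient matrix A = [[6, 0], [-1, 5]].
Characteristic polynomial det(A - λI) = λ^2 - 11λ + 30 = 0.
Eigenvalues λ = 6, 5.
For λ=6: (A-λI) row 2 is [-1, -1], so an eigenvector is (1, -1).
For λ=5: (A-λI) row 1 is [1, 0], so an eigenvector is (0, 1).
General solution: C_1e^(6t)(1,-1) + C_2e^(5t)(0,1).

u(t) = C_1e^(6t), v(t) = -C_1e^(6t) + C_2e^(5t)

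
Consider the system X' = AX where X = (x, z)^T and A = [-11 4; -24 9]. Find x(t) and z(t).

x(t) = K_1e^(t) - K_2e^(-3t), z(t) = 3K_1e^(t) - 2K_2e^(-3t)

Coefficient matrix A = [[-11, 4], [-24, 9]].
Characteristic polynomial det(A - λI) = λ^2 + 2λ - 3 = 0.
Eigenvalues λ = 1, -3.
For λ=1: (A-λI) row 1 is [-12, 4], so an eigenvector is (1, 3).
For λ=-3: (A-λI) row 1 is [-8, 4], so an eigenvector is (-1, -2).
General solution: K_1e^(t)(1,3) + K_2e^(-3t)(-1,-2).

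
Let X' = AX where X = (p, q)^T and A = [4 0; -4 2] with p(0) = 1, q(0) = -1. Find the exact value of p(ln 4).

A = [[4,0],[-4,2]]; eigenvalues λ = 4, 2.
Eigenvectors: (1,-2) for λ=4, (0,-1) for λ=2.
From the initial condition, c_1 = 1, c_2 = -1.
p(ln 4) = (1)(4^4)(1) + (-1)(4^2)(0) = 256.

256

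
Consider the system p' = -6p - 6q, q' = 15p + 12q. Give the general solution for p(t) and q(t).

Coefficient matrix A = [[-6, -6], [15, 12]].
Characteristic polynomial det(A - λI) = λ^2 - 6λ + 18 = 0.
Eigenvalues λ = 3 ± 3i (complex conjugate pair).
For λ=3+3i: an eigenvector is (1,-1) - i(-1,2) = (1 + i, -1 - 2i).
A real fundamental pair from Re and Im of e^((3+3i)t)v: X_1 = e^(3t)(cos(3t)·(1,-1) + sin(3t)·(-1,2)), X_2 = e^(3t)(sin(3t)·(1,-1) - cos(3t)·(-1,2)).
General solution: C_1X_1 + C_2X_2.

p(t) = -C_1e^(3t)sin(3t) + C_1e^(3t)cos(3t) + C_2e^(3t)sin(3t) + C_2e^(3t)cos(3t), q(t) = 2C_1e^(3t)sin(3t) - C_1e^(3t)cos(3t) - C_2e^(3t)sin(3t) - 2C_2e^(3t)cos(3t)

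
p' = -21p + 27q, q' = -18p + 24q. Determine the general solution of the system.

Coefficient matrix A = [[-21, 27], [-18, 24]].
Characteristic polynomial det(A - λI) = λ^2 - 3λ - 18 = 0.
Eigenvalues λ = 6, -3.
For λ=6: (A-λI) row 1 is [-27, 27], so an eigenvector is (1, 1).
For λ=-3: (A-λI) row 1 is [-18, 27], so an eigenvector is (-3, -2).
General solution: K_1e^(6t)(1,1) + K_2e^(-3t)(-3,-2).

p(t) = K_1e^(6t) - 3K_2e^(-3t), q(t) = K_1e^(6t) - 2K_2e^(-3t)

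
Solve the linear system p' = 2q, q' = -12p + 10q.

Coefficient matrix A = [[0, 2], [-12, 10]].
Characteristic polynomial det(A - λI) = λ^2 - 10λ + 24 = 0.
Eigenvalues λ = 4, 6.
For λ=4: (A-λI) row 1 is [-4, 2], so an eigenvector is (1, 2).
For λ=6: (A-λI) row 1 is [-6, 2], so an eigenvector is (1, 3).
General solution: c_1e^(4t)(1,2) + c_2e^(6t)(1,3).

p(t) = c_1e^(4t) + c_2e^(6t), q(t) = 2c_1e^(4t) + 3c_2e^(6t)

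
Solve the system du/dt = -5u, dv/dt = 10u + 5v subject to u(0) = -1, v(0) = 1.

Coefficient matrix A = [[-5, 0], [10, 5]].
Characteristic polynomial det(A - λI) = λ^2 - 25 = 0.
Eigenvalues λ = 5, -5.
For λ=5: (A-λI) row 1 is [-10, 0], so an eigenvector is (0, 1).
For λ=-5: (A-λI) row 2 is [10, 10], so an eigenvector is (-1, 1).
General solution: C_1e^(5t)(0,1) + C_2e^(-5t)(-1,1).
Applying u(0)=-1, v(0)=1 gives C_1=0, C_2=1.

u(t) = -e^(-5t), v(t) = e^(-5t)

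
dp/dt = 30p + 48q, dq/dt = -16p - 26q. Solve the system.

p(t) = -2C_1e^(6t) + 3C_2e^(-2t), q(t) = C_1e^(6t) - 2C_2e^(-2t)

Coefficient matrix A = [[30, 48], [-16, -26]].
Characteristic polynomial det(A - λI) = λ^2 - 4λ - 12 = 0.
Eigenvalues λ = 6, -2.
For λ=6: (A-λI) row 1 is [24, 48], so an eigenvector is (-2, 1).
For λ=-2: (A-λI) row 1 is [32, 48], so an eigenvector is (3, -2).
General solution: C_1e^(6t)(-2,1) + C_2e^(-2t)(3,-2).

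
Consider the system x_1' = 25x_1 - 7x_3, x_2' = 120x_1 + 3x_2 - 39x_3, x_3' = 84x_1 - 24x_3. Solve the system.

x_1(t) = C_1e^(4t) - C_3e^(-3t), x_2(t) = 3C_1e^(4t) + C_2e^(3t) - 6C_3e^(-3t), x_3(t) = 3C_1e^(4t) - 4C_3e^(-3t)

Coefficient matrix A = [[25, 0, -7], [120, 3, -39], [84, 0, -24]].
det(A - λI) = 0 gives eigenvalues λ = 4, 3, -3.
For λ=4: eigenvector (1,3,3).
For λ=3: eigenvector (0,1,0).
For λ=-3: eigenvector (-1,-6,-4).
General solution: C_1e^(4t)(1,3,3) + C_2e^(3t)(0,1,0) + C_3e^(-3t)(-1,-6,-4).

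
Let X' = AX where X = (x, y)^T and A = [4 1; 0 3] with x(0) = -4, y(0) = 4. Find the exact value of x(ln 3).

-108

A = [[4,1],[0,3]]; eigenvalues λ = 4, 3.
Eigenvectors: (-1,0) for λ=4, (1,-1) for λ=3.
From the initial condition, c_1 = 0, c_2 = -4.
x(ln 3) = (0)(3^4)(-1) + (-4)(3^3)(1) = -108.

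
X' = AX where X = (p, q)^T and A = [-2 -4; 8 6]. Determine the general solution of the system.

Coefficient matrix A = [[-2, -4], [8, 6]].
Characteristic polynomial det(A - λI) = λ^2 - 4λ + 20 = 0.
Eigenvalues λ = 2 ± 4i (complex conjugate pair).
For λ=2+4i: an eigenvector is (0,-1) - i(1,-1) = (0 - i, -1 + i).
A real fundamental pair from Re and Im of e^((2+4i)t)v: X_1 = e^(2t)(cos(4t)·(0,-1) + sin(4t)·(1,-1)), X_2 = e^(2t)(sin(4t)·(0,-1) - cos(4t)·(1,-1)).
General solution: c_1X_1 + c_2X_2.

p(t) = c_1e^(2t)sin(4t) - c_2e^(2t)cos(4t), q(t) = -c_1e^(2t)sin(4t) - c_1e^(2t)cos(4t) - c_2e^(2t)sin(4t) + c_2e^(2t)cos(4t)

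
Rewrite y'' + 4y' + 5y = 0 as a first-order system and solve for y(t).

y(t) = c_1e^(-2t)cos(t) + c_2e^(-2t)sin(t)

Let x_1 = y, x_2 = y'. Then x_1' = x_2 and x_2' = -5x_1 - 4x_2.
A = [[0,1],[-5,-4]]; det(A-λI) = λ^2 + 4λ + 5.
Eigenvalues λ = -2 ± i.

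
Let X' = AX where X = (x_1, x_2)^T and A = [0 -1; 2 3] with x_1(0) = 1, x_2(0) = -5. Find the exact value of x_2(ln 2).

-26

A = [[0,-1],[2,3]]; eigenvalues λ = 2, 1.
Eigenvectors: (1,-2) for λ=2, (-1,1) for λ=1.
From the initial condition, c_1 = 4, c_2 = 3.
x_2(ln 2) = (4)(2^2)(-2) + (3)(2^1)(1) = -26.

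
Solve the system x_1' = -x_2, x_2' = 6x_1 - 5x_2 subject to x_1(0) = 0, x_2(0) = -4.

x_1(t) = 4e^(-2t) - 4e^(-3t), x_2(t) = 8e^(-2t) - 12e^(-3t)

Coefficient matrix A = [[0, -1], [6, -5]].
Characteristic polynomial det(A - λI) = λ^2 + 5λ + 6 = 0.
Eigenvalues λ = -3, -2.
For λ=-3: (A-λI) row 1 is [3, -1], so an eigenvector is (1, 3).
For λ=-2: (A-λI) row 1 is [2, -1], so an eigenvector is (1, 2).
General solution: c_1e^(-3t)(1,3) + c_2e^(-2t)(1,2).
Applying x_1(0)=0, x_2(0)=-4 gives c_1=-4, c_2=4.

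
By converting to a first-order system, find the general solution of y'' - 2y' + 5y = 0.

Let x_1 = y, x_2 = y'. Then x_1' = x_2 and x_2' = -5x_1 + 2x_2.
A = [[0,1],[-5,2]]; det(A-λI) = λ^2 - 2λ + 5.
Eigenvalues λ = 1 ± 2i.

y(t) = K_1e^(t)cos(2t) + K_2e^(t)sin(2t)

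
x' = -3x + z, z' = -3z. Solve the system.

Coefficient matrix A = [[-3, 1], [0, -3]].
Characteristic polynomial det(A - λI) = λ^2 + 6λ + 9 = 0.
Single eigenvalue λ = -3 with algebraic multiplicity 2.
Eigenvector v = (-1,0); generalized eigenvector w with (A-λI)w=v is (2,-1).
General solution: e^(-3t)[c_1·v + c_2·(t·v + w)].

x(t) = -c_1e^(-3t) - c_2te^(-3t) + 2c_2e^(-3t), z(t) = -c_2e^(-3t)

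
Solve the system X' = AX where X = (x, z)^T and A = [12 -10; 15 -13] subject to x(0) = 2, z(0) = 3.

Coefficient matrix A = [[12, -10], [15, -13]].
Characteristic polynomial det(A - λI) = λ^2 + λ - 6 = 0.
Eigenvalues λ = -3, 2.
For λ=-3: (A-λI) row 1 is [15, -10], so an eigenvector is (2, 3).
For λ=2: (A-λI) row 1 is [10, -10], so an eigenvector is (1, 1).
General solution: K_1e^(-3t)(2,3) + K_2e^(2t)(1,1).
Applying x(0)=2, z(0)=3 gives K_1=1, K_2=0.

x(t) = 2e^(-3t), z(t) = 3e^(-3t)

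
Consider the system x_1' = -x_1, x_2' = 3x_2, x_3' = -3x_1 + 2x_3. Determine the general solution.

x_1(t) = c_2e^(-t), x_2(t) = c_1e^(3t), x_3(t) = c_2e^(-t) + c_3e^(2t)

Coefficient matrix A = [[-1, 0, 0], [0, 3, 0], [-3, 0, 2]].
det(A - λI) = 0 gives eigenvalues λ = 3, -1, 2.
For λ=3: eigenvector (0,1,0).
For λ=-1: eigenvector (1,0,1).
For λ=2: eigenvector (0,0,1).
General solution: c_1e^(3t)(0,1,0) + c_2e^(-t)(1,0,1) + c_3e^(2t)(0,0,1).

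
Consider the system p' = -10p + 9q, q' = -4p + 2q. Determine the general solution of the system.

Coefficient matrix A = [[-10, 9], [-4, 2]].
Characteristic polynomial det(A - λI) = λ^2 + 8λ + 16 = 0.
Single eigenvalue λ = -4 with algebraic multiplicity 2.
Eigenvector v = (3,2); generalized eigenvector w with (A-λI)w=v is (-2,-1).
General solution: e^(-4t)[c_1·v + c_2·(t·v + w)].

p(t) = 3c_1e^(-4t) + 3c_2te^(-4t) - 2c_2e^(-4t), q(t) = 2c_1e^(-4t) + 2c_2te^(-4t) - c_2e^(-4t)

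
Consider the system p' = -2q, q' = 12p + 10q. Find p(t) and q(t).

p(t) = -K_1e^(4t) - K_2e^(6t), q(t) = 2K_1e^(4t) + 3K_2e^(6t)

Coefficient matrix A = [[0, -2], [12, 10]].
Characteristic polynomial det(A - λI) = λ^2 - 10λ + 24 = 0.
Eigenvalues λ = 4, 6.
For λ=4: (A-λI) row 1 is [-4, -2], so an eigenvector is (-1, 2).
For λ=6: (A-λI) row 1 is [-6, -2], so an eigenvector is (-1, 3).
General solution: K_1e^(4t)(-1,2) + K_2e^(6t)(-1,3).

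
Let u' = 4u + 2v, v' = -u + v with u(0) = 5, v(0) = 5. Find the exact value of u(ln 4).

1040

A = [[4,2],[-1,1]]; eigenvalues λ = 3, 2.
Eigenvectors: (-2,1) for λ=3, (1,-1) for λ=2.
From the initial condition, c_1 = -10, c_2 = -15.
u(ln 4) = (-10)(4^3)(-2) + (-15)(4^2)(1) = 1040.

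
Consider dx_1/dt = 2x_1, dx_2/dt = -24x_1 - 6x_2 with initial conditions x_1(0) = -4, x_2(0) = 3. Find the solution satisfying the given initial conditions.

Coefficient matrix A = [[2, 0], [-24, -6]].
Characteristic polynomial det(A - λI) = λ^2 + 4λ - 12 = 0.
Eigenvalues λ = 2, -6.
For λ=2: (A-λI) row 2 is [-24, -8], so an eigenvector is (-1, 3).
For λ=-6: (A-λI) row 1 is [8, 0], so an eigenvector is (0, -1).
General solution: C_1e^(2t)(-1,3) + C_2e^(-6t)(0,-1).
Applying x_1(0)=-4, x_2(0)=3 gives C_1=4, C_2=9.

x_1(t) = -4e^(2t), x_2(t) = 12e^(2t) - 9e^(-6t)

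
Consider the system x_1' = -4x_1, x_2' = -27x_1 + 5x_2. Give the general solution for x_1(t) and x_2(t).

Coefficient matrix A = [[-4, 0], [-27, 5]].
Characteristic polynomial det(A - λI) = λ^2 - λ - 20 = 0.
Eigenvalues λ = -4, 5.
For λ=-4: (A-λI) row 2 is [-27, 9], so an eigenvector is (-1, -3).
For λ=5: (A-λI) row 1 is [-9, 0], so an eigenvector is (0, -1).
General solution: c_1e^(-4t)(-1,-3) + c_2e^(5t)(0,-1).

x_1(t) = -c_1e^(-4t), x_2(t) = -3c_1e^(-4t) - c_2e^(5t)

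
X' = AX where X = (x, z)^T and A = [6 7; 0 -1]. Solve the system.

x(t) = -C_1e^(-t) + C_2e^(6t), z(t) = C_1e^(-t)

Coefficient matrix A = [[6, 7], [0, -1]].
Characteristic polynomial det(A - λI) = λ^2 - 5λ - 6 = 0.
Eigenvalues λ = -1, 6.
For λ=-1: (A-λI) row 1 is [7, 7], so an eigenvector is (-1, 1).
For λ=6: (A-λI) row 1 is [0, 7], so an eigenvector is (1, 0).
General solution: C_1e^(-t)(-1,1) + C_2e^(6t)(1,0).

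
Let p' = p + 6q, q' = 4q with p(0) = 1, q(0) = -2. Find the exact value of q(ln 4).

A = [[1,6],[0,4]]; eigenvalues λ = 4, 1.
Eigenvectors: (2,1) for λ=4, (1,0) for λ=1.
From the initial condition, c_1 = -2, c_2 = 5.
q(ln 4) = (-2)(4^4)(1) + (5)(4^1)(0) = -512.

-512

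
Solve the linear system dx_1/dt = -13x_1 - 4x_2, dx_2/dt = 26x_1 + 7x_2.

Coefficient matrix A = [[-13, -4], [26, 7]].
Characteristic polynomial det(A - λI) = λ^2 + 6λ + 13 = 0.
Eigenvalues λ = -3 ± 2i (complex conjugate pair).
For λ=-3+2i: an eigenvector is (1,-2) - i(-1,3) = (1 + i, -2 - 3i).
A real fundamental pair from Re and Im of e^((-3+2i)t)v: X_1 = e^(-3t)(cos(2t)·(1,-2) + sin(2t)·(-1,3)), X_2 = e^(-3t)(sin(2t)·(1,-2) - cos(2t)·(-1,3)).
General solution: C_1X_1 + C_2X_2.

x_1(t) = -C_1e^(-3t)sin(2t) + C_1e^(-3t)cos(2t) + C_2e^(-3t)sin(2t) + C_2e^(-3t)cos(2t), x_2(t) = 3C_1e^(-3t)sin(2t) - 2C_1e^(-3t)cos(2t) - 2C_2e^(-3t)sin(2t) - 3C_2e^(-3t)cos(2t)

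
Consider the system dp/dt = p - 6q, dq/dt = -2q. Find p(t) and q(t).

Coefficient matrix A = [[1, -6], [0, -2]].
Characteristic polynomial det(A - λI) = λ^2 + λ - 2 = 0.
Eigenvalues λ = -2, 1.
For λ=-2: (A-λI) row 1 is [3, -6], so an eigenvector is (-2, -1).
For λ=1: (A-λI) row 1 is [0, -6], so an eigenvector is (1, 0).
General solution: K_1e^(-2t)(-2,-1) + K_2e^(t)(1,0).

p(t) = -2K_1e^(-2t) + K_2e^(t), q(t) = -K_1e^(-2t)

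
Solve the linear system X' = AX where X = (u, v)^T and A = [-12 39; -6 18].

Coefficient matrix A = [[-12, 39], [-6, 18]].
Characteristic polynomial det(A - λI) = λ^2 - 6λ + 18 = 0.
Eigenvalues λ = 3 ± 3i (complex conjugate pair).
For λ=3+3i: an eigenvector is (2,1) - i(3,1) = (2 - 3i, 1 - i).
A real fundamental pair from Re and Im of e^((3+3i)t)v: X_1 = e^(3t)(cos(3t)·(2,1) + sin(3t)·(3,1)), X_2 = e^(3t)(sin(3t)·(2,1) - cos(3t)·(3,1)).
General solution: K_1X_1 + K_2X_2.

u(t) = 3K_1e^(3t)sin(3t) + 2K_1e^(3t)cos(3t) + 2K_2e^(3t)sin(3t) - 3K_2e^(3t)cos(3t), v(t) = K_1e^(3t)sin(3t) + K_1e^(3t)cos(3t) + K_2e^(3t)sin(3t) - K_2e^(3t)cos(3t)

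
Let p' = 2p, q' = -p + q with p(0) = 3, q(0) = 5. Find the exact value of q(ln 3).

A = [[2,0],[-1,1]]; eigenvalues λ = 2, 1.
Eigenvectors: (1,-1) for λ=2, (0,1) for λ=1.
From the initial condition, c_1 = 3, c_2 = 8.
q(ln 3) = (3)(3^2)(-1) + (8)(3^1)(1) = -3.

-3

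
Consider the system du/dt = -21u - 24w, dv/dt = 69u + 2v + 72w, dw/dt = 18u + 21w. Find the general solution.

Coefficient matrix A = [[-21, 0, -24], [69, 2, 72], [18, 0, 21]].
det(A - λI) = 0 gives eigenvalues λ = 3, -3, 2.
For λ=3: eigenvector (-1,3,1).
For λ=-3: eigenvector (-4,12,3).
For λ=2: eigenvector (0,1,0).
General solution: C_1e^(3t)(-1,3,1) + C_2e^(-3t)(-4,12,3) + C_3e^(2t)(0,1,0).

u(t) = -C_1e^(3t) - 4C_2e^(-3t), v(t) = 3C_1e^(3t) + 12C_2e^(-3t) + C_3e^(2t), w(t) = C_1e^(3t) + 3C_2e^(-3t)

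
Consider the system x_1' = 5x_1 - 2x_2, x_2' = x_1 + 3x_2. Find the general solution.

Coefficient matrix A = [[5, -2], [1, 3]].
Characteristic polynomial det(A - λI) = λ^2 - 8λ + 17 = 0.
Eigenvalues λ = 4 ± i (complex conjugate pair).
For λ=4+i: an eigenvector is (-1,-1) - i(1,0) = (-1 - i, -1).
A real fundamental pair from Re and Im of e^((4+i)t)v: X_1 = e^(4t)(cos(t)·(-1,-1) + sin(t)·(1,0)), X_2 = e^(4t)(sin(t)·(-1,-1) - cos(t)·(1,0)).
General solution: c_1X_1 + c_2X_2.

x_1(t) = c_1e^(4t)sin(t) - c_1e^(4t)cos(t) - c_2e^(4t)sin(t) - c_2e^(4t)cos(t), x_2(t) = -c_1e^(4t)cos(t) - c_2e^(4t)sin(t)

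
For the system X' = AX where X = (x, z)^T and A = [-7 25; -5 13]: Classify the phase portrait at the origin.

A = [[-7,25],[-5,13]]; det(A-λI) = λ^2 - 6λ + 34.
λ = 3 ± 5i: positive real part.

unstable spiral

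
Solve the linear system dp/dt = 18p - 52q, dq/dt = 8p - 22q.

Coefficient matrix A = [[18, -52], [8, -22]].
Characteristic polynomial det(A - λI) = λ^2 + 4λ + 20 = 0.
Eigenvalues λ = -2 ± 4i (complex conjugate pair).
For λ=-2+4i: an eigenvector is (3,1) - i(2,1) = (3 - 2i, 1 - i).
A real fundamental pair from Re and Im of e^((-2+4i)t)v: X_1 = e^(-2t)(cos(4t)·(3,1) + sin(4t)·(2,1)), X_2 = e^(-2t)(sin(4t)·(3,1) - cos(4t)·(2,1)).
General solution: C_1X_1 + C_2X_2.

p(t) = 2C_1e^(-2t)sin(4t) + 3C_1e^(-2t)cos(4t) + 3C_2e^(-2t)sin(4t) - 2C_2e^(-2t)cos(4t), q(t) = C_1e^(-2t)sin(4t) + C_1e^(-2t)cos(4t) + C_2e^(-2t)sin(4t) - C_2e^(-2t)cos(4t)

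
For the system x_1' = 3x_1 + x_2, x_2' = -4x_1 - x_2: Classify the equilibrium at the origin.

A = [[3,1],[-4,-1]]; det(A-λI) = λ^2 - 2λ + 1.
repeated λ = 1 with a single eigenvector.

unstable improper node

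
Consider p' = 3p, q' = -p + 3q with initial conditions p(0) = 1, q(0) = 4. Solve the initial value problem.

p(t) = e^(3t), q(t) = -te^(3t) + 4e^(3t)

Coefficient matrix A = [[3, 0], [-1, 3]].
Characteristic polynomial det(A - λI) = λ^2 - 6λ + 9 = 0.
Single eigenvalue λ = 3 with algebraic multiplicity 2.
Eigenvector v = (0,-1); generalized eigenvector w with (A-λI)w=v is (1,-1).
General solution: e^(3t)[C_1·v + C_2·(t·v + w)].
Applying p(0)=1, q(0)=4 gives C_1=-5, C_2=1.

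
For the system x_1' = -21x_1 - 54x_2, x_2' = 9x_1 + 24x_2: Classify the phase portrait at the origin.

saddle

A = [[-21,-54],[9,24]]; det(A-λI) = λ^2 - 3λ - 18.
λ = -3, 6: opposite signs.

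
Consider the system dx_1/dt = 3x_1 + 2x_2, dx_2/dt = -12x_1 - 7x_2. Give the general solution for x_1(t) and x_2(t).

Coefficient matrix A = [[3, 2], [-12, -7]].
Characteristic polynomial det(A - λI) = λ^2 + 4λ + 3 = 0.
Eigenvalues λ = -3, -1.
For λ=-3: (A-λI) row 1 is [6, 2], so an eigenvector is (-1, 3).
For λ=-1: (A-λI) row 1 is [4, 2], so an eigenvector is (1, -2).
General solution: c_1e^(-3t)(-1,3) + c_2e^(-t)(1,-2).

x_1(t) = -c_1e^(-3t) + c_2e^(-t), x_2(t) = 3c_1e^(-3t) - 2c_2e^(-t)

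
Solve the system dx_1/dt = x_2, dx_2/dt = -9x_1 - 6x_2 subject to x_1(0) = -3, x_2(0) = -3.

x_1(t) = -12te^(-3t) - 3e^(-3t), x_2(t) = 36te^(-3t) - 3e^(-3t)

Coefficient matrix A = [[0, 1], [-9, -6]].
Characteristic polynomial det(A - λI) = λ^2 + 6λ + 9 = 0.
Single eigenvalue λ = -3 with algebraic multiplicity 2.
Eigenvector v = (-1,3); generalized eigenvector w with (A-λI)w=v is (-1,2).
General solution: e^(-3t)[K_1·v + K_2·(t·v + w)].
Applying x_1(0)=-3, x_2(0)=-3 gives K_1=-9, K_2=12.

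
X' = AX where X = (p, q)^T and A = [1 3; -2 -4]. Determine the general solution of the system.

Coefficient matrix A = [[1, 3], [-2, -4]].
Characteristic polynomial det(A - λI) = λ^2 + 3λ + 2 = 0.
Eigenvalues λ = -2, -1.
For λ=-2: (A-λI) row 1 is [3, 3], so an eigenvector is (1, -1).
For λ=-1: (A-λI) row 1 is [2, 3], so an eigenvector is (3, -2).
General solution: c_1e^(-2t)(1,-1) + c_2e^(-t)(3,-2).

p(t) = c_1e^(-2t) + 3c_2e^(-t), q(t) = -c_1e^(-2t) - 2c_2e^(-t)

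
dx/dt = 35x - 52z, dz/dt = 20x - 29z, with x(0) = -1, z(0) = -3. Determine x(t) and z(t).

Coefficient matrix A = [[35, -52], [20, -29]].
Characteristic polynomial det(A - λI) = λ^2 - 6λ + 25 = 0.
Eigenvalues λ = 3 ± 4i (complex conjugate pair).
For λ=3+4i: an eigenvector is (3,2) - i(-2,-1) = (3 + 2i, 2 + i).
A real fundamental pair from Re and Im of e^((3+4i)t)v: X_1 = e^(3t)(cos(4t)·(3,2) + sin(4t)·(-2,-1)), X_2 = e^(3t)(sin(4t)·(3,2) - cos(4t)·(-2,-1)).
General solution: K_1X_1 + K_2X_2.
Applying x(0)=-1, z(0)=-3 gives K_1=-5, K_2=7.

x(t) = 31e^(3t)sin(4t) - e^(3t)cos(4t), z(t) = 19e^(3t)sin(4t) - 3e^(3t)cos(4t)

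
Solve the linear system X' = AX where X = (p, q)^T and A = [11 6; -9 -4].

Coefficient matrix A = [[11, 6], [-9, -4]].
Characteristic polynomial det(A - λI) = λ^2 - 7λ + 10 = 0.
Eigenvalues λ = 5, 2.
For λ=5: (A-λI) row 1 is [6, 6], so an eigenvector is (1, -1).
For λ=2: (A-λI) row 1 is [9, 6], so an eigenvector is (-2, 3).
General solution: C_1e^(5t)(1,-1) + C_2e^(2t)(-2,3).

p(t) = C_1e^(5t) - 2C_2e^(2t), q(t) = -C_1e^(5t) + 3C_2e^(2t)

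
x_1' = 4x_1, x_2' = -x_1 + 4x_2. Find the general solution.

x_1(t) = -C_2e^(4t), x_2(t) = C_1e^(4t) + C_2te^(4t) - C_2e^(4t)

Coefficient matrix A = [[4, 0], [-1, 4]].
Characteristic polynomial det(A - λI) = λ^2 - 8λ + 16 = 0.
Single eigenvalue λ = 4 with algebraic multiplicity 2.
Eigenvector v = (0,1); generalized eigenvector w with (A-λI)w=v is (-1,-1).
General solution: e^(4t)[C_1·v + C_2·(t·v + w)].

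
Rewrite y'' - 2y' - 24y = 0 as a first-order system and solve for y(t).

y(t) = C_1e^(6t) + C_2e^(-4t)

Let x_1 = y, x_2 = y'. Then x_1' = x_2 and x_2' = 24x_1 + 2x_2.
A = [[0,1],[24,2]]; det(A-λI) = λ^2 - 2λ - 24.
Eigenvalues λ = 6, -4 with eigenvectors (1,6), (1,-4).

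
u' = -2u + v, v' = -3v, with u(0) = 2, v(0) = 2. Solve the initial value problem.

u(t) = 4e^(-2t) - 2e^(-3t), v(t) = 2e^(-3t)

Coefficient matrix A = [[-2, 1], [0, -3]].
Characteristic polynomial det(A - λI) = λ^2 + 5λ + 6 = 0.
Eigenvalues λ = -3, -2.
For λ=-3: (A-λI) row 1 is [1, 1], so an eigenvector is (-1, 1).
For λ=-2: (A-λI) row 1 is [0, 1], so an eigenvector is (1, 0).
General solution: C_1e^(-3t)(-1,1) + C_2e^(-2t)(1,0).
Applying u(0)=2, v(0)=2 gives C_1=2, C_2=4.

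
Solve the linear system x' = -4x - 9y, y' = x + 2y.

Coefficient matrix A = [[-4, -9], [1, 2]].
Characteristic polynomial det(A - λI) = λ^2 + 2λ + 1 = 0.
Single eigenvalue λ = -1 with algebraic multiplicity 2.
Eigenvector v = (3,-1); generalized eigenvector w with (A-λI)w=v is (2,-1).
General solution: e^(-t)[c_1·v + c_2·(t·v + w)].

x(t) = 3c_1e^(-t) + 3c_2te^(-t) + 2c_2e^(-t), y(t) = -c_1e^(-t) - c_2te^(-t) - c_2e^(-t)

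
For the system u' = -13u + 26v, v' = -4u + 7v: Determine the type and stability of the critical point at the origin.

A = [[-13,26],[-4,7]]; det(A-λI) = λ^2 + 6λ + 13.
λ = -3 ± 2i: negative real part.

stable spiral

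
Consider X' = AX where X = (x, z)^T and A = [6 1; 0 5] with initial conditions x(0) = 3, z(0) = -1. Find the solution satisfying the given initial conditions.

Coefficient matrix A = [[6, 1], [0, 5]].
Characteristic polynomial det(A - λI) = λ^2 - 11λ + 30 = 0.
Eigenvalues λ = 5, 6.
For λ=5: (A-λI) row 1 is [1, 1], so an eigenvector is (1, -1).
For λ=6: (A-λI) row 1 is [0, 1], so an eigenvector is (-1, 0).
General solution: C_1e^(5t)(1,-1) + C_2e^(6t)(-1,0).
Applying x(0)=3, z(0)=-1 gives C_1=1, C_2=-2.

x(t) = 2e^(6t) + e^(5t), z(t) = -e^(5t)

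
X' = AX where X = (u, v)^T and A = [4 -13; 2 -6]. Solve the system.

Coefficient matrix A = [[4, -13], [2, -6]].
Characteristic polynomial det(A - λI) = λ^2 + 2λ + 2 = 0.
Eigenvalues λ = -1 ± i (complex conjugate pair).
For λ=-1+i: an eigenvector is (3,1) - i(2,1) = (3 - 2i, 1 - i).
A real fundamental pair from Re and Im of e^((-1+i)t)v: X_1 = e^(-t)(cos(t)·(3,1) + sin(t)·(2,1)), X_2 = e^(-t)(sin(t)·(3,1) - cos(t)·(2,1)).
General solution: C_1X_1 + C_2X_2.

u(t) = 2C_1e^(-t)sin(t) + 3C_1e^(-t)cos(t) + 3C_2e^(-t)sin(t) - 2C_2e^(-t)cos(t), v(t) = C_1e^(-t)sin(t) + C_1e^(-t)cos(t) + C_2e^(-t)sin(t) - C_2e^(-t)cos(t)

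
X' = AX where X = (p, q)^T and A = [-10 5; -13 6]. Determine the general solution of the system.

Coefficient matrix A = [[-10, 5], [-13, 6]].
Characteristic polynomial det(A - λI) = λ^2 + 4λ + 5 = 0.
Eigenvalues λ = -2 ± i (complex conjugate pair).
For λ=-2+i: an eigenvector is (-1,-2) - i(-2,-3) = (-1 + 2i, -2 + 3i).
A real fundamental pair from Re and Im of e^((-2+i)t)v: X_1 = e^(-2t)(cos(t)·(-1,-2) + sin(t)·(-2,-3)), X_2 = e^(-2t)(sin(t)·(-1,-2) - cos(t)·(-2,-3)).
General solution: K_1X_1 + K_2X_2.

p(t) = -2K_1e^(-2t)sin(t) - K_1e^(-2t)cos(t) - K_2e^(-2t)sin(t) + 2K_2e^(-2t)cos(t), q(t) = -3K_1e^(-2t)sin(t) - 2K_1e^(-2t)cos(t) - 2K_2e^(-2t)sin(t) + 3K_2e^(-2t)cos(t)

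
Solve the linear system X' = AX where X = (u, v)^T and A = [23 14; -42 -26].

Coefficient matrix A = [[23, 14], [-42, -26]].
Characteristic polynomial det(A - λI) = λ^2 + 3λ - 10 = 0.
Eigenvalues λ = -5, 2.
For λ=-5: (A-λI) row 1 is [28, 14], so an eigenvector is (-1, 2).
For λ=2: (A-λI) row 1 is [21, 14], so an eigenvector is (-2, 3).
General solution: C_1e^(-5t)(-1,2) + C_2e^(2t)(-2,3).

u(t) = -C_1e^(-5t) - 2C_2e^(2t), v(t) = 2C_1e^(-5t) + 3C_2e^(2t)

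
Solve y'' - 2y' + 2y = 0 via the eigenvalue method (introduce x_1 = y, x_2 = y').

y(t) = c_1e^(t)cos(t) + c_2e^(t)sin(t)

Let x_1 = y, x_2 = y'. Then x_1' = x_2 and x_2' = -2x_1 + 2x_2.
A = [[0,1],[-2,2]]; det(A-λI) = λ^2 - 2λ + 2.
Eigenvalues λ = 1 ± i.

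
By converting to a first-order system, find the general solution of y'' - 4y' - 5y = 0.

Let x_1 = y, x_2 = y'. Then x_1' = x_2 and x_2' = 5x_1 + 4x_2.
A = [[0,1],[5,4]]; det(A-λI) = λ^2 - 4λ - 5.
Eigenvalues λ = 5, -1 with eigenvectors (1,5), (1,-1).

y(t) = K_1e^(5t) + K_2e^(-t)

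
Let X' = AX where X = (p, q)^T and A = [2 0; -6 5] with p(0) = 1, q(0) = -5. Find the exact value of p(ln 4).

16

A = [[2,0],[-6,5]]; eigenvalues λ = 2, 5.
Eigenvectors: (1,2) for λ=2, (0,-1) for λ=5.
From the initial condition, c_1 = 1, c_2 = 7.
p(ln 4) = (1)(4^2)(1) + (7)(4^5)(0) = 16.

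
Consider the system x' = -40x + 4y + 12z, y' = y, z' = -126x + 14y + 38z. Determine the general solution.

Coefficient matrix A = [[-40, 4, 12], [0, 1, 0], [-126, 14, 38]].
det(A - λI) = 0 gives eigenvalues λ = 1, -4, 2.
For λ=1: eigenvector (-4,1,-14).
For λ=-4: eigenvector (1,0,3).
For λ=2: eigenvector (2,0,7).
General solution: K_1e^(t)(-4,1,-14) + K_2e^(-4t)(1,0,3) + K_3e^(2t)(2,0,7).

x(t) = -4K_1e^(t) + K_2e^(-4t) + 2K_3e^(2t), y(t) = K_1e^(t), z(t) = -14K_1e^(t) + 3K_2e^(-4t) + 7K_3e^(2t)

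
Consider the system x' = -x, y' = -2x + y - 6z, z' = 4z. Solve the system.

x(t) = c_3e^(-t), y(t) = -2c_1e^(4t) + c_2e^(t) + c_3e^(-t), z(t) = c_1e^(4t)

Coefficient matrix A = [[-1, 0, 0], [-2, 1, -6], [0, 0, 4]].
det(A - λI) = 0 gives eigenvalues λ = 4, 1, -1.
For λ=4: eigenvector (0,-2,1).
For λ=1: eigenvector (0,1,0).
For λ=-1: eigenvector (1,1,0).
General solution: c_1e^(4t)(0,-2,1) + c_2e^(t)(0,1,0) + c_3e^(-t)(1,1,0).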